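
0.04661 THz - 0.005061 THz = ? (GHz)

41.549 GHz

In GHz:
  0.04661 THz = 0.04661e3 GHz = 46.61
  0.005061 THz = 0.005061e3 GHz = 5.061
Difference: 46.61 - 5.061 = 41.549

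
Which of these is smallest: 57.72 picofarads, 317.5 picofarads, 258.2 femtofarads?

57.72 picofarads = 0.00000000005772 farads
317.5 picofarads = 0.0000000003175 farads
258.2 femtofarads = 0.0000000000002582 farads

258.2 femtofarads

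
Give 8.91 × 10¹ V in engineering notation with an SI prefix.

89.1 V

= 89.1 V; mantissa already in [1, 1000).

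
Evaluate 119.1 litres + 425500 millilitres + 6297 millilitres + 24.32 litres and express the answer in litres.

575.217 litres

In litres:
  119.1 litres → 119.1
  425500 millilitres = 425500 × 10⁻³ litres = 425.5
  6297 millilitres = 6297 × 10⁻³ litres = 6.297
  24.32 litres → 24.32
Sum: 119.1 + 425.5 + 6.297 + 24.32 = 575.217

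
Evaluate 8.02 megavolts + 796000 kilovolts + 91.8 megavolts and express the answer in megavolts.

In megavolts:
  8.02 megavolts → 8.02
  796000 kilovolts = 796000e-3 megavolts = 796
  91.8 megavolts → 91.8
Sum: 8.02 + 796 + 91.8 = 895.82

895.82 megavolts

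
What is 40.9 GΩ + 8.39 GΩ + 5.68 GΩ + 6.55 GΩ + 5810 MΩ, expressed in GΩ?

In GΩ:
  40.9 GΩ → 40.9
  8.39 GΩ → 8.39
  5.68 GΩ → 5.68
  6.55 GΩ → 6.55
  5810 MΩ = 5810 × 10⁻³ GΩ = 5.81
Sum: 40.9 + 8.39 + 5.68 + 6.55 + 5.81 = 67.33

67.33 GΩ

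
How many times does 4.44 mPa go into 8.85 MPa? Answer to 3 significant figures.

(8.85 × 10^6) / (4.44 × 10^-3) = 1.993 × 10^9

1990000000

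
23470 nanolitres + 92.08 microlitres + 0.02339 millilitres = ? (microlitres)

In microlitres:
  23470 nanolitres = 23470e-3 microlitres = 23.47
  92.08 microlitres → 92.08
  0.02339 millilitres = 0.02339e3 microlitres = 23.39
Sum: 23.47 + 92.08 + 23.39 = 138.94

138.94 microlitres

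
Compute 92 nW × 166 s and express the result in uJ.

15.272 uJ

92 × 10^-9 × 166 = 15272 × 10^-9 J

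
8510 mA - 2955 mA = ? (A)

In A:
  8510 mA = 8510 × 10^-3 A = 8.51
  2955 mA = 2955 × 10^-3 A = 2.955
Difference: 8.51 - 2.955 = 5.555

5.555 A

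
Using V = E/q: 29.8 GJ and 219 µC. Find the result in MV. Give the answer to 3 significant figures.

136000000 MV

(29.8 × 10⁹) / (219 × 10⁻⁶) = 0.13607 × 10¹⁵ V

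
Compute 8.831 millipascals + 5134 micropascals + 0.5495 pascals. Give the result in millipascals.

563.465 millipascals

In millipascals:
  8.831 millipascals → 8.831
  5134 micropascals = 5134 × 10^-3 millipascals = 5.134
  0.5495 pascals = 0.5495 × 10^3 millipascals = 549.5
Sum: 8.831 + 5.134 + 549.5 = 563.465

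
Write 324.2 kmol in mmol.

kilo = 10^3, milli = 10^-3; factor is 10^6.
324.2 × 10^6 = 324200000

324200000 mmol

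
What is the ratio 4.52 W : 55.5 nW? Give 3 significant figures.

(4.52) / (55.5e-9) = 0.08144e9

81400000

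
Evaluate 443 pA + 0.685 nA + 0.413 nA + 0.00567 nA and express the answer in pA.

1546.67 pA

In pA:
  443 pA → 443
  0.685 nA = 0.685e3 pA = 685
  0.413 nA = 0.413e3 pA = 413
  0.00567 nA = 0.00567e3 pA = 5.67
Sum: 443 + 685 + 413 + 5.67 = 1546.67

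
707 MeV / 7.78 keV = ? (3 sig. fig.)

90900

(707 × 10⁶) / (7.78 × 10³) = 90.87 × 10³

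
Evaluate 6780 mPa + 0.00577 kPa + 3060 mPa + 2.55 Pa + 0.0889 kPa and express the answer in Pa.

In Pa:
  6780 mPa = 6780e-3 Pa = 6.78
  0.00577 kPa = 0.00577e3 Pa = 5.77
  3060 mPa = 3060e-3 Pa = 3.06
  2.55 Pa → 2.55
  0.0889 kPa = 0.0889e3 Pa = 88.9
Sum: 6.78 + 5.77 + 3.06 + 2.55 + 88.9 = 107.06

107.06 Pa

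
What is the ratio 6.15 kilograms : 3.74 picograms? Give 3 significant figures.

(6.15 × 10^3) / (3.74 × 10^-12) = 1.644 × 10^15

1640000000000000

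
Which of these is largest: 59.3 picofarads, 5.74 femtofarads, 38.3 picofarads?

59.3 picofarads = 0.0000000000593 farads
5.74 femtofarads = 0.00000000000000574 farads
38.3 picofarads = 0.0000000000383 farads

59.3 picofarads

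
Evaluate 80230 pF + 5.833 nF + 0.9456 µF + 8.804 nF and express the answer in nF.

In nF:
  80230 pF = 80230 × 10⁻³ nF = 80.23
  5.833 nF → 5.833
  0.9456 µF = 0.9456 × 10³ nF = 945.6
  8.804 nF → 8.804
Sum: 80.23 + 5.833 + 945.6 + 8.804 = 1040.467

1040.467 nF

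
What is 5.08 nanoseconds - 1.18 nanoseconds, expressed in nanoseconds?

In nanoseconds:
  5.08 nanoseconds → 5.08
  1.18 nanoseconds → 1.18
Difference: 5.08 - 1.18 = 3.9

3.9 nanoseconds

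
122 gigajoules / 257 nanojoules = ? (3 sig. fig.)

475000000000000000

(122 × 10^9) / (257 × 10^-9) = 0.4747 × 10^18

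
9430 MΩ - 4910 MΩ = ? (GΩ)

4.52 GΩ

In GΩ:
  9430 MΩ = 9430 × 10⁻³ GΩ = 9.43
  4910 MΩ = 4910 × 10⁻³ GΩ = 4.91
Difference: 9.43 - 4.91 = 4.52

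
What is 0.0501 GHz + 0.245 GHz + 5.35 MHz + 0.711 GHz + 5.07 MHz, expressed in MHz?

1016.52 MHz

In MHz:
  0.0501 GHz = 0.0501 × 10^3 MHz = 50.1
  0.245 GHz = 0.245 × 10^3 MHz = 245
  5.35 MHz → 5.35
  0.711 GHz = 0.711 × 10^3 MHz = 711
  5.07 MHz → 5.07
Sum: 50.1 + 245 + 5.35 + 711 + 5.07 = 1016.52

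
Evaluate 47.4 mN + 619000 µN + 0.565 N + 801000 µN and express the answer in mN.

2032.4 mN

In mN:
  47.4 mN → 47.4
  619000 µN = 619000 × 10⁻³ mN = 619
  0.565 N = 0.565 × 10³ mN = 565
  801000 µN = 801000 × 10⁻³ mN = 801
Sum: 47.4 + 619 + 565 + 801 = 2032.4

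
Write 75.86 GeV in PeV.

0.00007586 PeV

giga = 10⁹, peta = 10¹⁵; factor is 10⁻⁶.
75.86 × 10⁻⁶ = 0.00007586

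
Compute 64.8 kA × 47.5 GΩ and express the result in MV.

64.8e3 × 47.5e9 = 3078e12 V

3078000000 MV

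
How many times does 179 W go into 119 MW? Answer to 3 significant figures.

665000

(119 × 10^6) / (179) = 0.6648 × 10^6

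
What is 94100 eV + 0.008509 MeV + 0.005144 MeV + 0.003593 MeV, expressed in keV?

111.346 keV

In keV:
  94100 eV = 94100 × 10⁻³ keV = 94.1
  0.008509 MeV = 0.008509 × 10³ keV = 8.509
  0.005144 MeV = 0.005144 × 10³ keV = 5.144
  0.003593 MeV = 0.003593 × 10³ keV = 3.593
Sum: 94.1 + 8.509 + 5.144 + 3.593 = 111.346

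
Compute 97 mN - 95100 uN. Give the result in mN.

1.9 mN

In mN:
  97 mN → 97
  95100 uN = 95100 × 10⁻³ mN = 95.1
Difference: 97 - 95.1 = 1.9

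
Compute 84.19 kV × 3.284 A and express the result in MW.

0.27647996 MW

84.19 × 10^3 × 3.284 = 276.47996 × 10^3 W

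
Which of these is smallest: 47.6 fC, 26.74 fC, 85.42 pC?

47.6 fC = 0.0000000000000476 C
26.74 fC = 0.00000000000002674 C
85.42 pC = 0.00000000008542 C

26.74 fC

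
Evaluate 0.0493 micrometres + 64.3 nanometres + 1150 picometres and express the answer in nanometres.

114.75 nanometres

In nanometres:
  0.0493 micrometres = 0.0493 × 10³ nanometres = 49.3
  64.3 nanometres → 64.3
  1150 picometres = 1150 × 10⁻³ nanometres = 1.15
Sum: 49.3 + 64.3 + 1.15 = 114.75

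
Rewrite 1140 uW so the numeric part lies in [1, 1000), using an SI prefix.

= 1.14 × 10⁻³ W; 10⁻³ is milli.

1.14 mW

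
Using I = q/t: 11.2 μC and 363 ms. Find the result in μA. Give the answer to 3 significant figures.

30.9 μA

(11.2 × 10⁻⁶) / (363 × 10⁻³) = 0.030854 × 10⁻³ A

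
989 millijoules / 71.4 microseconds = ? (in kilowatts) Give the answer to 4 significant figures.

13.85 kilowatts

(989 × 10⁻³) / (71.4 × 10⁻⁶) = 13.8515 × 10³ W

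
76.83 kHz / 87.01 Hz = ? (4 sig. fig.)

883.0

(76.83 × 10³) / (87.01) = 0.883 × 10³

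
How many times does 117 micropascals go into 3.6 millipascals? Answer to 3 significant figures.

30.8

(3.6e-3) / (117e-6) = 0.03077e3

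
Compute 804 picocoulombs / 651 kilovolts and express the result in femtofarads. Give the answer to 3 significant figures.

(804 × 10⁻¹²) / (651 × 10³) = 1.235 × 10⁻¹⁵ F

1.24 femtofarads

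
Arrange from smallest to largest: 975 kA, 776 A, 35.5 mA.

35.5 mA < 776 A < 975 kA

975 kA = 975000 A
776 A = 776 A
35.5 mA = 0.0355 A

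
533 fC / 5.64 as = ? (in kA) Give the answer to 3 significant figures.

(533 × 10⁻¹⁵) / (5.64 × 10⁻¹⁸) = 94.504 × 10³ A

94.5 kA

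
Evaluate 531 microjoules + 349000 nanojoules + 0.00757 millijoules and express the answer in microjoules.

887.57 microjoules

In microjoules:
  531 microjoules → 531
  349000 nanojoules = 349000 × 10⁻³ microjoules = 349
  0.00757 millijoules = 0.00757 × 10³ microjoules = 7.57
Sum: 531 + 349 + 7.57 = 887.57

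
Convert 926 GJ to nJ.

926000000000000000000 nJ

giga = 10^9, nano = 10^-9; factor is 10^18.
926 × 10^18 = 926000000000000000000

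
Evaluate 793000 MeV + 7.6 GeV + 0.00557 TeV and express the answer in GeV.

In GeV:
  793000 MeV = 793000e-3 GeV = 793
  7.6 GeV → 7.6
  0.00557 TeV = 0.00557e3 GeV = 5.57
Sum: 793 + 7.6 + 5.57 = 806.17

806.17 GeV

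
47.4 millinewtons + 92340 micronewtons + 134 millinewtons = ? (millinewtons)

273.74 millinewtons

In millinewtons:
  47.4 millinewtons → 47.4
  92340 micronewtons = 92340 × 10⁻³ millinewtons = 92.34
  134 millinewtons → 134
Sum: 47.4 + 92.34 + 134 = 273.74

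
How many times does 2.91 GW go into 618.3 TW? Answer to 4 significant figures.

212500

(618.3 × 10^12) / (2.91 × 10^9) = 212.47 × 10^3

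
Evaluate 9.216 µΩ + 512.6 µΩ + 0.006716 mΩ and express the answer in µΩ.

528.532 µΩ

In µΩ:
  9.216 µΩ → 9.216
  512.6 µΩ → 512.6
  0.006716 mΩ = 0.006716 × 10^3 µΩ = 6.716
Sum: 9.216 + 512.6 + 6.716 = 528.532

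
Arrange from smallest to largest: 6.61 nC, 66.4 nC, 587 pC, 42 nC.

6.61 nC = 0.00000000661 C
66.4 nC = 0.0000000664 C
587 pC = 0.000000000587 C
42 nC = 0.000000042 C

587 pC < 6.61 nC < 42 nC < 66.4 nC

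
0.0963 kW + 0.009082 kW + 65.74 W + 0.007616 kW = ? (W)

178.738 W

In W:
  0.0963 kW = 0.0963 × 10^3 W = 96.3
  0.009082 kW = 0.009082 × 10^3 W = 9.082
  65.74 W → 65.74
  0.007616 kW = 0.007616 × 10^3 W = 7.616
Sum: 96.3 + 9.082 + 65.74 + 7.616 = 178.738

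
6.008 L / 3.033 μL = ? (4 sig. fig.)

1981000

(6.008) / (3.033 × 10^-6) = 1.9809 × 10^6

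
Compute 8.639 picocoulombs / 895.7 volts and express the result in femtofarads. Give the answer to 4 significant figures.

9.645 femtofarads

(8.639e-12) / (895.7) = 0.00964497e-12 F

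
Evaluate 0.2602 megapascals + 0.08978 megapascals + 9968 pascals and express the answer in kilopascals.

359.948 kilopascals

In kilopascals:
  0.2602 megapascals = 0.2602 × 10^3 kilopascals = 260.2
  0.08978 megapascals = 0.08978 × 10^3 kilopascals = 89.78
  9968 pascals = 9968 × 10^-3 kilopascals = 9.968
Sum: 260.2 + 89.78 + 9.968 = 359.948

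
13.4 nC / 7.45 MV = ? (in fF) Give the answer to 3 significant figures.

1.80 fF

(13.4 × 10⁻⁹) / (7.45 × 10⁶) = 1.7987 × 10⁻¹⁵ F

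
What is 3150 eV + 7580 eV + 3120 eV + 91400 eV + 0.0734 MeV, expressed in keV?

178.65 keV

In keV:
  3150 eV = 3150e-3 keV = 3.15
  7580 eV = 7580e-3 keV = 7.58
  3120 eV = 3120e-3 keV = 3.12
  91400 eV = 91400e-3 keV = 91.4
  0.0734 MeV = 0.0734e3 keV = 73.4
Sum: 3.15 + 7.58 + 3.12 + 91.4 + 73.4 = 178.65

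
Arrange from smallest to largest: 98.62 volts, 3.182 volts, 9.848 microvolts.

9.848 microvolts < 3.182 volts < 98.62 volts

98.62 volts = 98.62 volts
3.182 volts = 3.182 volts
9.848 microvolts = 0.000009848 volts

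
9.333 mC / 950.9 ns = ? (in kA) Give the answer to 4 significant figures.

9.815 kA

(9.333 × 10^-3) / (950.9 × 10^-9) = 0.00981491 × 10^6 A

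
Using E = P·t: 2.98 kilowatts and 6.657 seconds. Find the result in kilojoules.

19.83786 kilojoules

2.98 × 10^3 × 6.657 = 19.83786 × 10^3 J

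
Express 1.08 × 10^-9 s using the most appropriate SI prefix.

1.08 ns

= 1.08 × 10^-9 s; 10^-9 is nano.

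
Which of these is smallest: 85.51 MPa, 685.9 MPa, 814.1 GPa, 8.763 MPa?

8.763 MPa

85.51 MPa = 85510000 Pa
685.9 MPa = 685900000 Pa
814.1 GPa = 814100000000 Pa
8.763 MPa = 8763000 Pa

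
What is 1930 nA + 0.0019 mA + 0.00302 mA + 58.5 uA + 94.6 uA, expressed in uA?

In uA:
  1930 nA = 1930 × 10⁻³ uA = 1.93
  0.0019 mA = 0.0019 × 10³ uA = 1.9
  0.00302 mA = 0.00302 × 10³ uA = 3.02
  58.5 uA → 58.5
  94.6 uA → 94.6
Sum: 1.93 + 1.9 + 3.02 + 58.5 + 94.6 = 159.95

159.95 uA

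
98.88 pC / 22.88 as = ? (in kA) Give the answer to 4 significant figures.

4322 kA

(98.88e-12) / (22.88e-18) = 4.32168e6 A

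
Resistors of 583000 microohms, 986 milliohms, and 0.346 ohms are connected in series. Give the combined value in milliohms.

In milliohms:
  583000 microohms = 583000e-3 milliohms = 583
  986 milliohms → 986
  0.346 ohms = 0.346e3 milliohms = 346
Sum: 583 + 986 + 346 = 1915

1915 milliohms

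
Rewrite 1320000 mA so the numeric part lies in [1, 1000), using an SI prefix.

1.32 kA

= 1.32e3 A; 1e3 is kilo.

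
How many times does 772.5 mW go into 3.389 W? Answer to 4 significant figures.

4.387

(3.389) / (772.5 × 10^-3) = 0.0043871 × 10^3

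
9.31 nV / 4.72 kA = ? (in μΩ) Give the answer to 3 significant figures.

(9.31 × 10⁻⁹) / (4.72 × 10³) = 1.9725 × 10⁻¹² Ω

0.00000197 μΩ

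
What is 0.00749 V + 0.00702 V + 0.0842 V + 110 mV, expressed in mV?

In mV:
  0.00749 V = 0.00749e3 mV = 7.49
  0.00702 V = 0.00702e3 mV = 7.02
  0.0842 V = 0.0842e3 mV = 84.2
  110 mV → 110
Sum: 7.49 + 7.02 + 84.2 + 110 = 208.71

208.71 mV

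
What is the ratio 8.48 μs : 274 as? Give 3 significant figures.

(8.48 × 10^-6) / (274 × 10^-18) = 0.03095 × 10^12

30900000000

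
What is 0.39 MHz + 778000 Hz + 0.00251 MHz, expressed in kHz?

1170.51 kHz

In kHz:
  0.39 MHz = 0.39e3 kHz = 390
  778000 Hz = 778000e-3 kHz = 778
  0.00251 MHz = 0.00251e3 kHz = 2.51
Sum: 390 + 778 + 2.51 = 1170.51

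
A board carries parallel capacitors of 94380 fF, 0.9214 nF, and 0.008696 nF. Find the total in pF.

1024.476 pF

In pF:
  94380 fF = 94380e-3 pF = 94.38
  0.9214 nF = 0.9214e3 pF = 921.4
  0.008696 nF = 0.008696e3 pF = 8.696
Sum: 94.38 + 921.4 + 8.696 = 1024.476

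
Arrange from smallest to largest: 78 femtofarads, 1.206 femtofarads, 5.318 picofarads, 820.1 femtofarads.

1.206 femtofarads < 78 femtofarads < 820.1 femtofarads < 5.318 picofarads

78 femtofarads = 0.000000000000078 farads
1.206 femtofarads = 0.000000000000001206 farads
5.318 picofarads = 0.000000000005318 farads
820.1 femtofarads = 0.0000000000008201 farads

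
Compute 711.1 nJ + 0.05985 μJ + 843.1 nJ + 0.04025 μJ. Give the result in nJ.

1654.3 nJ

In nJ:
  711.1 nJ → 711.1
  0.05985 μJ = 0.05985 × 10³ nJ = 59.85
  843.1 nJ → 843.1
  0.04025 μJ = 0.04025 × 10³ nJ = 40.25
Sum: 711.1 + 59.85 + 843.1 + 40.25 = 1654.3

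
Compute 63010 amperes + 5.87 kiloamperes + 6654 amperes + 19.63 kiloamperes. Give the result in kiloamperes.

95.164 kiloamperes

In kiloamperes:
  63010 amperes = 63010e-3 kiloamperes = 63.01
  5.87 kiloamperes → 5.87
  6654 amperes = 6654e-3 kiloamperes = 6.654
  19.63 kiloamperes → 19.63
Sum: 63.01 + 5.87 + 6.654 + 19.63 = 95.164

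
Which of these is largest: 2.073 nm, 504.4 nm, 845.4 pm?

2.073 nm = 0.000000002073 m
504.4 nm = 0.0000005044 m
845.4 pm = 0.0000000008454 m

504.4 nm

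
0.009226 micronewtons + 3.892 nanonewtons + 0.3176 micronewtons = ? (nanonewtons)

330.718 nanonewtons

In nanonewtons:
  0.009226 micronewtons = 0.009226 × 10³ nanonewtons = 9.226
  3.892 nanonewtons → 3.892
  0.3176 micronewtons = 0.3176 × 10³ nanonewtons = 317.6
Sum: 9.226 + 3.892 + 317.6 = 330.718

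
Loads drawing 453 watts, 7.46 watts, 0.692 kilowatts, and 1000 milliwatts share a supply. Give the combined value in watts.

In watts:
  453 watts → 453
  7.46 watts → 7.46
  0.692 kilowatts = 0.692 × 10^3 watts = 692
  1000 milliwatts = 1000 × 10^-3 watts = 1
Sum: 453 + 7.46 + 692 + 1 = 1153.46

1153.46 watts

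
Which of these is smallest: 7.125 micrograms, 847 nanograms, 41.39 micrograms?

847 nanograms

7.125 micrograms = 0.000007125 grams
847 nanograms = 0.000000847 grams
41.39 micrograms = 0.00004139 grams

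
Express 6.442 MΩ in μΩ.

mega = 1e6, micro = 1e-6; factor is 1e12.
6.442 × 1e12 = 6442000000000

6442000000000 μΩ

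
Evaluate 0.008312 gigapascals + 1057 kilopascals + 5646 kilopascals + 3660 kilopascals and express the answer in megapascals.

18.675 megapascals

In megapascals:
  0.008312 gigapascals = 0.008312 × 10^3 megapascals = 8.312
  1057 kilopascals = 1057 × 10^-3 megapascals = 1.057
  5646 kilopascals = 5646 × 10^-3 megapascals = 5.646
  3660 kilopascals = 3660 × 10^-3 megapascals = 3.66
Sum: 8.312 + 1.057 + 5.646 + 3.66 = 18.675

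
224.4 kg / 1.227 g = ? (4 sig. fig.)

(224.4 × 10³) / (1.227) = 182.89 × 10³

182900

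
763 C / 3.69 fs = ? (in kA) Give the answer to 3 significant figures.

(763) / (3.69 × 10⁻¹⁵) = 206.78 × 10¹⁵ A

207000000000000 kA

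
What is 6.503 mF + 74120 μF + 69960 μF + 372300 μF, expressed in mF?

522.883 mF

In mF:
  6.503 mF → 6.503
  74120 μF = 74120e-3 mF = 74.12
  69960 μF = 69960e-3 mF = 69.96
  372300 μF = 372300e-3 mF = 372.3
Sum: 6.503 + 74.12 + 69.96 + 372.3 = 522.883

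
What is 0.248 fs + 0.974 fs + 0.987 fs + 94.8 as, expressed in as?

In as:
  0.248 fs = 0.248 × 10³ as = 248
  0.974 fs = 0.974 × 10³ as = 974
  0.987 fs = 0.987 × 10³ as = 987
  94.8 as → 94.8
Sum: 248 + 974 + 987 + 94.8 = 2303.8

2303.8 as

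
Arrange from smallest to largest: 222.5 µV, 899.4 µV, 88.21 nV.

88.21 nV < 222.5 µV < 899.4 µV

222.5 µV = 0.0002225 V
899.4 µV = 0.0008994 V
88.21 nV = 0.00000008821 V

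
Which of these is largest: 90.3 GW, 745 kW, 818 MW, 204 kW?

90.3 GW

90.3 GW = 90300000000 W
745 kW = 745000 W
818 MW = 818000000 W
204 kW = 204000 W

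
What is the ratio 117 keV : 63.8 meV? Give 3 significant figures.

1830000

(117e3) / (63.8e-3) = 1.834e6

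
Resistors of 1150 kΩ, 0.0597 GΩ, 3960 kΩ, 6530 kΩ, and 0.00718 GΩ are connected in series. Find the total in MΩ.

78.52 MΩ

In MΩ:
  1150 kΩ = 1150 × 10⁻³ MΩ = 1.15
  0.0597 GΩ = 0.0597 × 10³ MΩ = 59.7
  3960 kΩ = 3960 × 10⁻³ MΩ = 3.96
  6530 kΩ = 6530 × 10⁻³ MΩ = 6.53
  0.00718 GΩ = 0.00718 × 10³ MΩ = 7.18
Sum: 1.15 + 59.7 + 3.96 + 6.53 + 7.18 = 78.52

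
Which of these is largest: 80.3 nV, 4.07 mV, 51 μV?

80.3 nV = 0.0000000803 V
4.07 mV = 0.00407 V
51 μV = 0.000051 V

4.07 mV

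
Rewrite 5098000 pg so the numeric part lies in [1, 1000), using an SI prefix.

= 5.098 × 10⁻⁶ g; 10⁻⁶ is micro.

5.098 µg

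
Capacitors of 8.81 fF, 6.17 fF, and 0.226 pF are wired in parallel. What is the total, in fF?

In fF:
  8.81 fF → 8.81
  6.17 fF → 6.17
  0.226 pF = 0.226 × 10³ fF = 226
Sum: 8.81 + 6.17 + 226 = 240.98

240.98 fF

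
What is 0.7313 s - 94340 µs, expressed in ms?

636.96 ms

In ms:
  0.7313 s = 0.7313 × 10³ ms = 731.3
  94340 µs = 94340 × 10⁻³ ms = 94.34
Difference: 731.3 - 94.34 = 636.96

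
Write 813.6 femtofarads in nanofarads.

0.0008136 nanofarads

femto = 10⁻¹⁵, nano = 10⁻⁹; factor is 10⁻⁶.
813.6 × 10⁻⁶ = 0.0008136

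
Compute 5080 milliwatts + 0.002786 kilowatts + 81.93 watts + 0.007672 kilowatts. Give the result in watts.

97.468 watts

In watts:
  5080 milliwatts = 5080e-3 watts = 5.08
  0.002786 kilowatts = 0.002786e3 watts = 2.786
  81.93 watts → 81.93
  0.007672 kilowatts = 0.007672e3 watts = 7.672
Sum: 5.08 + 2.786 + 81.93 + 7.672 = 97.468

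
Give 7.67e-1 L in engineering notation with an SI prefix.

767 mL

= 767e-3 L; 1e-3 is milli.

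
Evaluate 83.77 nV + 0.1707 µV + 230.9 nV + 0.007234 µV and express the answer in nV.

492.604 nV

In nV:
  83.77 nV → 83.77
  0.1707 µV = 0.1707 × 10³ nV = 170.7
  230.9 nV → 230.9
  0.007234 µV = 0.007234 × 10³ nV = 7.234
Sum: 83.77 + 170.7 + 230.9 + 7.234 = 492.604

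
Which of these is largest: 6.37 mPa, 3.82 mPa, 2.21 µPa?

6.37 mPa = 0.00637 Pa
3.82 mPa = 0.00382 Pa
2.21 µPa = 0.00000221 Pa

6.37 mPa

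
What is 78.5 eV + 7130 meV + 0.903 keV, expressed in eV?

988.63 eV

In eV:
  78.5 eV → 78.5
  7130 meV = 7130 × 10⁻³ eV = 7.13
  0.903 keV = 0.903 × 10³ eV = 903
Sum: 78.5 + 7.13 + 903 = 988.63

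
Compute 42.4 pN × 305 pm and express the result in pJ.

42.4 × 10⁻¹² × 305 × 10⁻¹² = 12932 × 10⁻²⁴ J

0.000000012932 pJ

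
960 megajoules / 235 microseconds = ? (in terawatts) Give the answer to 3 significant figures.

4.09 terawatts

(960e6) / (235e-6) = 4.0851e12 W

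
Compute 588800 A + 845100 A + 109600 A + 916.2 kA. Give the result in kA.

2459.7 kA

In kA:
  588800 A = 588800 × 10⁻³ kA = 588.8
  845100 A = 845100 × 10⁻³ kA = 845.1
  109600 A = 109600 × 10⁻³ kA = 109.6
  916.2 kA → 916.2
Sum: 588.8 + 845.1 + 109.6 + 916.2 = 2459.7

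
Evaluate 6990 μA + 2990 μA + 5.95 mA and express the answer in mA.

In mA:
  6990 μA = 6990 × 10⁻³ mA = 6.99
  2990 μA = 2990 × 10⁻³ mA = 2.99
  5.95 mA → 5.95
Sum: 6.99 + 2.99 + 5.95 = 15.93

15.93 mA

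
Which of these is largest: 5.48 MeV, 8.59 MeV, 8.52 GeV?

5.48 MeV = 5480000 eV
8.59 MeV = 8590000 eV
8.52 GeV = 8520000000 eV

8.52 GeV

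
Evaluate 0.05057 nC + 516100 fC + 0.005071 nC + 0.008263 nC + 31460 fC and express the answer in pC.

611.464 pC

In pC:
  0.05057 nC = 0.05057 × 10^3 pC = 50.57
  516100 fC = 516100 × 10^-3 pC = 516.1
  0.005071 nC = 0.005071 × 10^3 pC = 5.071
  0.008263 nC = 0.008263 × 10^3 pC = 8.263
  31460 fC = 31460 × 10^-3 pC = 31.46
Sum: 50.57 + 516.1 + 5.071 + 8.263 + 31.46 = 611.464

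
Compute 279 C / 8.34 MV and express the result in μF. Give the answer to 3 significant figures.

(279) / (8.34 × 10⁶) = 33.453 × 10⁻⁶ F

33.5 μF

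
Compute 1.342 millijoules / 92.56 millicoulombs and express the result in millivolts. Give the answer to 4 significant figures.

(1.342e-3) / (92.56e-3) = 0.0144987 V

14.50 millivolts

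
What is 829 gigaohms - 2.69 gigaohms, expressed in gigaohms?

In gigaohms:
  829 gigaohms → 829
  2.69 gigaohms → 2.69
Difference: 829 - 2.69 = 826.31

826.31 gigaohms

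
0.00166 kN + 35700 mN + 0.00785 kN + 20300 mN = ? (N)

65.51 N

In N:
  0.00166 kN = 0.00166 × 10³ N = 1.66
  35700 mN = 35700 × 10⁻³ N = 35.7
  0.00785 kN = 0.00785 × 10³ N = 7.85
  20300 mN = 20300 × 10⁻³ N = 20.3
Sum: 1.66 + 35.7 + 7.85 + 20.3 = 65.51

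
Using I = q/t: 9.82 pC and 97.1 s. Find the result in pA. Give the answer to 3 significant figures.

(9.82e-12) / (97.1) = 0.10113e-12 A

0.101 pA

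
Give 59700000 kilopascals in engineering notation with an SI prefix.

= 59.7 × 10^9 pascals; 10^9 is giga.

59.7 gigapascals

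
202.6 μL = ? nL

202600 nL

micro = 10^-6, nano = 10^-9; factor is 10^3.
202.6 × 10^3 = 202600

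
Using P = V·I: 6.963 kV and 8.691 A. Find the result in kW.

6.963e3 × 8.691 = 60.515433e3 W

60.515433 kW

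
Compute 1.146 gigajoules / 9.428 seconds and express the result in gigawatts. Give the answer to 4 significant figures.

(1.146e9) / (9.428) = 0.121553e9 W

0.1216 gigawatts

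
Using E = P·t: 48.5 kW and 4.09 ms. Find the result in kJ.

0.198365 kJ

48.5 × 10³ × 4.09 × 10⁻³ = 198.365 J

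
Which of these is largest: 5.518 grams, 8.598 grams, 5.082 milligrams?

5.518 grams = 5.518 grams
8.598 grams = 8.598 grams
5.082 milligrams = 0.005082 grams

8.598 grams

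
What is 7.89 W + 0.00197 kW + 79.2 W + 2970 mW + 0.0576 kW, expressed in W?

In W:
  7.89 W → 7.89
  0.00197 kW = 0.00197 × 10³ W = 1.97
  79.2 W → 79.2
  2970 mW = 2970 × 10⁻³ W = 2.97
  0.0576 kW = 0.0576 × 10³ W = 57.6
Sum: 7.89 + 1.97 + 79.2 + 2.97 + 57.6 = 149.63

149.63 W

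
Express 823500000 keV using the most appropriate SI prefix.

823.5 GeV

= 823.5 × 10^9 eV; 10^9 is giga.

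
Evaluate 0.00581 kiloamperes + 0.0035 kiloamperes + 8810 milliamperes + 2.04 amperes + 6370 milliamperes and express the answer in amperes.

In amperes:
  0.00581 kiloamperes = 0.00581 × 10^3 amperes = 5.81
  0.0035 kiloamperes = 0.0035 × 10^3 amperes = 3.5
  8810 milliamperes = 8810 × 10^-3 amperes = 8.81
  2.04 amperes → 2.04
  6370 milliamperes = 6370 × 10^-3 amperes = 6.37
Sum: 5.81 + 3.5 + 8.81 + 2.04 + 6.37 = 26.53

26.53 amperes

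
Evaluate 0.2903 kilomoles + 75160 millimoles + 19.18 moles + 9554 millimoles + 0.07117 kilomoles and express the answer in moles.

465.364 moles

In moles:
  0.2903 kilomoles = 0.2903 × 10^3 moles = 290.3
  75160 millimoles = 75160 × 10^-3 moles = 75.16
  19.18 moles → 19.18
  9554 millimoles = 9554 × 10^-3 moles = 9.554
  0.07117 kilomoles = 0.07117 × 10^3 moles = 71.17
Sum: 290.3 + 75.16 + 19.18 + 9.554 + 71.17 = 465.364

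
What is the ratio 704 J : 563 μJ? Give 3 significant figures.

1250000

(704) / (563e-6) = 1.25e6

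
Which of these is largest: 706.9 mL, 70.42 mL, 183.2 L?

183.2 L

706.9 mL = 0.7069 L
70.42 mL = 0.07042 L
183.2 L = 183.2 L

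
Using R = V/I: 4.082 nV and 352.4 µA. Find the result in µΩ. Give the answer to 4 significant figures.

(4.082e-9) / (352.4e-6) = 0.0115834e-3 Ω

11.58 µΩ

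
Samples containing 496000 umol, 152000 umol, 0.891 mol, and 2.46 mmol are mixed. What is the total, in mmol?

1541.46 mmol

In mmol:
  496000 umol = 496000 × 10^-3 mmol = 496
  152000 umol = 152000 × 10^-3 mmol = 152
  0.891 mol = 0.891 × 10^3 mmol = 891
  2.46 mmol → 2.46
Sum: 496 + 152 + 891 + 2.46 = 1541.46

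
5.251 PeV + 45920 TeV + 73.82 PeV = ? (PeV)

124.991 PeV

In PeV:
  5.251 PeV → 5.251
  45920 TeV = 45920 × 10^-3 PeV = 45.92
  73.82 PeV → 73.82
Sum: 5.251 + 45.92 + 73.82 = 124.991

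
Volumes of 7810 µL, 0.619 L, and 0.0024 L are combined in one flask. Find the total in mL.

In mL:
  7810 µL = 7810 × 10⁻³ mL = 7.81
  0.619 L = 0.619 × 10³ mL = 619
  0.0024 L = 0.0024 × 10³ mL = 2.4
Sum: 7.81 + 619 + 2.4 = 629.21

629.21 mL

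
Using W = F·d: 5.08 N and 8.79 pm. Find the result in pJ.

5.08 × 8.79e-12 = 44.6532e-12 J

44.6532 pJ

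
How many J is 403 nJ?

0.000000403 J

nano = 10⁻⁹, (no prefix) = 10⁰; factor is 10⁻⁹.
403 × 10⁻⁹ = 0.000000403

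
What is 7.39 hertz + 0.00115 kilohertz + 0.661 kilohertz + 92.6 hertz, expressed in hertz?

762.14 hertz

In hertz:
  7.39 hertz → 7.39
  0.00115 kilohertz = 0.00115e3 hertz = 1.15
  0.661 kilohertz = 0.661e3 hertz = 661
  92.6 hertz → 92.6
Sum: 7.39 + 1.15 + 661 + 92.6 = 762.14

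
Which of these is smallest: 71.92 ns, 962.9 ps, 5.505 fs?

71.92 ns = 0.00000007192 s
962.9 ps = 0.0000000009629 s
5.505 fs = 0.000000000000005505 s

5.505 fs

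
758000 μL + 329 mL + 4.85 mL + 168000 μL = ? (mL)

In mL:
  758000 μL = 758000e-3 mL = 758
  329 mL → 329
  4.85 mL → 4.85
  168000 μL = 168000e-3 mL = 168
Sum: 758 + 329 + 4.85 + 168 = 1259.85

1259.85 mL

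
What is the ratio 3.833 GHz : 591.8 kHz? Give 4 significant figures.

(3.833e9) / (591.8e3) = 0.0064769e6

6477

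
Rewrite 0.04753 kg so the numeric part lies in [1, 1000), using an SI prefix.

47.53 g

= 47.53 g; mantissa already in [1, 1000).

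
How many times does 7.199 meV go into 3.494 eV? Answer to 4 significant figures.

485.3

(3.494) / (7.199 × 10^-3) = 0.48535 × 10^3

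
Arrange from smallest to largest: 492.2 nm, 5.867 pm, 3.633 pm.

492.2 nm = 0.0000004922 m
5.867 pm = 0.000000000005867 m
3.633 pm = 0.000000000003633 m

3.633 pm < 5.867 pm < 492.2 nm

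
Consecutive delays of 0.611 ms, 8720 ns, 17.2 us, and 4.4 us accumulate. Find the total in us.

641.32 us

In us:
  0.611 ms = 0.611e3 us = 611
  8720 ns = 8720e-3 us = 8.72
  17.2 us → 17.2
  4.4 us → 4.4
Sum: 611 + 8.72 + 17.2 + 4.4 = 641.32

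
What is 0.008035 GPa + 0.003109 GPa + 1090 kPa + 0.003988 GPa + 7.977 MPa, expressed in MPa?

24.199 MPa

In MPa:
  0.008035 GPa = 0.008035 × 10³ MPa = 8.035
  0.003109 GPa = 0.003109 × 10³ MPa = 3.109
  1090 kPa = 1090 × 10⁻³ MPa = 1.09
  0.003988 GPa = 0.003988 × 10³ MPa = 3.988
  7.977 MPa → 7.977
Sum: 8.035 + 3.109 + 1.09 + 3.988 + 7.977 = 24.199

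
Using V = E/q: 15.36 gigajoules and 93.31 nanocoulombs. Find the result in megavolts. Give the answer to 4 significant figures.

(15.36e9) / (93.31e-9) = 0.164613e18 V

164600000000 megavolts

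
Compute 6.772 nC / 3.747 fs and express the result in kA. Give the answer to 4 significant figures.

1807 kA

(6.772e-9) / (3.747e-15) = 1.80731e6 A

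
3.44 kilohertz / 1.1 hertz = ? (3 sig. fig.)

3130

(3.44 × 10^3) / (1.1) = 3.127 × 10^3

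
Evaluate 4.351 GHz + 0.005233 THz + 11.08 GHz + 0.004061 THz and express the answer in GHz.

In GHz:
  4.351 GHz → 4.351
  0.005233 THz = 0.005233e3 GHz = 5.233
  11.08 GHz → 11.08
  0.004061 THz = 0.004061e3 GHz = 4.061
Sum: 4.351 + 5.233 + 11.08 + 4.061 = 24.725

24.725 GHz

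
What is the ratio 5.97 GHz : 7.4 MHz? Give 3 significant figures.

807

(5.97 × 10⁹) / (7.4 × 10⁶) = 0.8068 × 10³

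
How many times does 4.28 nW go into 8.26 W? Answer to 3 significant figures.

(8.26) / (4.28 × 10⁻⁹) = 1.93 × 10⁹

1930000000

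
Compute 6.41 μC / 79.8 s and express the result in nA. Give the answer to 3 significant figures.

(6.41e-6) / (79.8) = 0.080326e-6 A

80.3 nA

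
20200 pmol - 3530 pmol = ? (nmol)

In nmol:
  20200 pmol = 20200e-3 nmol = 20.2
  3530 pmol = 3530e-3 nmol = 3.53
Difference: 20.2 - 3.53 = 16.67

16.67 nmol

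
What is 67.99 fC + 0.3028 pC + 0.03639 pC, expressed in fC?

In fC:
  67.99 fC → 67.99
  0.3028 pC = 0.3028 × 10^3 fC = 302.8
  0.03639 pC = 0.03639 × 10^3 fC = 36.39
Sum: 67.99 + 302.8 + 36.39 = 407.18

407.18 fC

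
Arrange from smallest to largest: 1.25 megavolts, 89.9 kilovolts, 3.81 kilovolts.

1.25 megavolts = 1250000 volts
89.9 kilovolts = 89900 volts
3.81 kilovolts = 3810 volts

3.81 kilovolts < 89.9 kilovolts < 1.25 megavolts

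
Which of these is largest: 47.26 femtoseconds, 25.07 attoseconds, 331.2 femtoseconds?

47.26 femtoseconds = 0.00000000000004726 seconds
25.07 attoseconds = 0.00000000000000002507 seconds
331.2 femtoseconds = 0.0000000000003312 seconds

331.2 femtoseconds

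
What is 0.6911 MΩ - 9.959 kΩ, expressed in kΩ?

In kΩ:
  0.6911 MΩ = 0.6911 × 10^3 kΩ = 691.1
  9.959 kΩ → 9.959
Difference: 691.1 - 9.959 = 681.141

681.141 kΩ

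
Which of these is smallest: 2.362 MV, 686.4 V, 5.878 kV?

686.4 V

2.362 MV = 2362000 V
686.4 V = 686.4 V
5.878 kV = 5878 V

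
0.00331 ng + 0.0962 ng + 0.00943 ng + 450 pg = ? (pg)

558.94 pg

In pg:
  0.00331 ng = 0.00331e3 pg = 3.31
  0.0962 ng = 0.0962e3 pg = 96.2
  0.00943 ng = 0.00943e3 pg = 9.43
  450 pg → 450
Sum: 3.31 + 96.2 + 9.43 + 450 = 558.94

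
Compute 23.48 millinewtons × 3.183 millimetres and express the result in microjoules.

74.73684 microjoules

23.48 × 10⁻³ × 3.183 × 10⁻³ = 74.73684 × 10⁻⁶ J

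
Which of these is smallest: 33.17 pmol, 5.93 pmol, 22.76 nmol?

33.17 pmol = 0.00000000003317 mol
5.93 pmol = 0.00000000000593 mol
22.76 nmol = 0.00000002276 mol

5.93 pmol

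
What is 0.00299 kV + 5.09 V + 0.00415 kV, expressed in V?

In V:
  0.00299 kV = 0.00299e3 V = 2.99
  5.09 V → 5.09
  0.00415 kV = 0.00415e3 V = 4.15
Sum: 2.99 + 5.09 + 4.15 = 12.23

12.23 V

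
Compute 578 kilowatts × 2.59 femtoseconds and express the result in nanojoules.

578e3 × 2.59e-15 = 1497.02e-12 J

1.49702 nanojoules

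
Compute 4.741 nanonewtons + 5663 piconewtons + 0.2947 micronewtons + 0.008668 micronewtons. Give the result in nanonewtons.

313.772 nanonewtons

In nanonewtons:
  4.741 nanonewtons → 4.741
  5663 piconewtons = 5663 × 10^-3 nanonewtons = 5.663
  0.2947 micronewtons = 0.2947 × 10^3 nanonewtons = 294.7
  0.008668 micronewtons = 0.008668 × 10^3 nanonewtons = 8.668
Sum: 4.741 + 5.663 + 294.7 + 8.668 = 313.772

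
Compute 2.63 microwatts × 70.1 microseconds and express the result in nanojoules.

0.184363 nanojoules

2.63e-6 × 70.1e-6 = 184.363e-12 J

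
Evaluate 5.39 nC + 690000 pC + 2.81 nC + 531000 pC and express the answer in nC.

1229.2 nC

In nC:
  5.39 nC → 5.39
  690000 pC = 690000 × 10^-3 nC = 690
  2.81 nC → 2.81
  531000 pC = 531000 × 10^-3 nC = 531
Sum: 5.39 + 690 + 2.81 + 531 = 1229.2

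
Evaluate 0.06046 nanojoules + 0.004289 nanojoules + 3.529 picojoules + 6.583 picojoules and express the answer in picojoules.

In picojoules:
  0.06046 nanojoules = 0.06046 × 10³ picojoules = 60.46
  0.004289 nanojoules = 0.004289 × 10³ picojoules = 4.289
  3.529 picojoules → 3.529
  6.583 picojoules → 6.583
Sum: 60.46 + 4.289 + 3.529 + 6.583 = 74.861

74.861 picojoules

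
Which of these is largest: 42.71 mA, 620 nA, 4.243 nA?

42.71 mA

42.71 mA = 0.04271 A
620 nA = 0.00000062 A
4.243 nA = 0.000000004243 A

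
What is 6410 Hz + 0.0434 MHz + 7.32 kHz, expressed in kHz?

57.13 kHz

In kHz:
  6410 Hz = 6410e-3 kHz = 6.41
  0.0434 MHz = 0.0434e3 kHz = 43.4
  7.32 kHz → 7.32
Sum: 6.41 + 43.4 + 7.32 = 57.13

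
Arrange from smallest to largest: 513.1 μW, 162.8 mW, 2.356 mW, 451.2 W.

513.1 μW = 0.0005131 W
162.8 mW = 0.1628 W
2.356 mW = 0.002356 W
451.2 W = 451.2 W

513.1 μW < 2.356 mW < 162.8 mW < 451.2 W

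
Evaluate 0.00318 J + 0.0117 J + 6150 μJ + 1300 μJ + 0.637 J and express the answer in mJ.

659.33 mJ

In mJ:
  0.00318 J = 0.00318 × 10^3 mJ = 3.18
  0.0117 J = 0.0117 × 10^3 mJ = 11.7
  6150 μJ = 6150 × 10^-3 mJ = 6.15
  1300 μJ = 1300 × 10^-3 mJ = 1.3
  0.637 J = 0.637 × 10^3 mJ = 637
Sum: 3.18 + 11.7 + 6.15 + 1.3 + 637 = 659.33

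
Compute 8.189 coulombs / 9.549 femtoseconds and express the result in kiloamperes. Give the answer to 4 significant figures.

(8.189) / (9.549e-15) = 0.857577e15 A

857600000000 kiloamperes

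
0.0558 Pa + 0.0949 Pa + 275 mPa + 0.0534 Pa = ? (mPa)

In mPa:
  0.0558 Pa = 0.0558e3 mPa = 55.8
  0.0949 Pa = 0.0949e3 mPa = 94.9
  275 mPa → 275
  0.0534 Pa = 0.0534e3 mPa = 53.4
Sum: 55.8 + 94.9 + 275 + 53.4 = 479.1

479.1 mPa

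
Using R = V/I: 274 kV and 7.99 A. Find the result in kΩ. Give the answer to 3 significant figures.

(274 × 10³) / (7.99) = 34.293 × 10³ Ω

34.3 kΩ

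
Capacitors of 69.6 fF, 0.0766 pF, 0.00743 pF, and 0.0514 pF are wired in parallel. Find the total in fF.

205.03 fF

In fF:
  69.6 fF → 69.6
  0.0766 pF = 0.0766e3 fF = 76.6
  0.00743 pF = 0.00743e3 fF = 7.43
  0.0514 pF = 0.0514e3 fF = 51.4
Sum: 69.6 + 76.6 + 7.43 + 51.4 = 205.03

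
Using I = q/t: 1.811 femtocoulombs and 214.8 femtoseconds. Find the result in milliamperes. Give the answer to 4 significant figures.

8.431 milliamperes

(1.811 × 10⁻¹⁵) / (214.8 × 10⁻¹⁵) = 0.0084311 A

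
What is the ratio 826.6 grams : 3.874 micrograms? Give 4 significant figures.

(826.6) / (3.874 × 10⁻⁶) = 213.37 × 10⁶

213400000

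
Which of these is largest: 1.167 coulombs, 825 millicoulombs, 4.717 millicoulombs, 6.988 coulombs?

1.167 coulombs = 1.167 coulombs
825 millicoulombs = 0.825 coulombs
4.717 millicoulombs = 0.004717 coulombs
6.988 coulombs = 6.988 coulombs

6.988 coulombs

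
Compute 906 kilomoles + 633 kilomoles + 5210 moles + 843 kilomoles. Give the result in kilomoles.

In kilomoles:
  906 kilomoles → 906
  633 kilomoles → 633
  5210 moles = 5210 × 10⁻³ kilomoles = 5.21
  843 kilomoles → 843
Sum: 906 + 633 + 5.21 + 843 = 2387.21

2387.21 kilomoles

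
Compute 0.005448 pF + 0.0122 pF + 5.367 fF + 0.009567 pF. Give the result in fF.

32.582 fF

In fF:
  0.005448 pF = 0.005448 × 10^3 fF = 5.448
  0.0122 pF = 0.0122 × 10^3 fF = 12.2
  5.367 fF → 5.367
  0.009567 pF = 0.009567 × 10^3 fF = 9.567
Sum: 5.448 + 12.2 + 5.367 + 9.567 = 32.582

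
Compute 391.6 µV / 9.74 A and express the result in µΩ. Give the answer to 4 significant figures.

(391.6 × 10⁻⁶) / (9.74) = 40.2053 × 10⁻⁶ Ω

40.21 µΩ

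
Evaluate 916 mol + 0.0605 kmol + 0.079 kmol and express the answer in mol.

1055.5 mol

In mol:
  916 mol → 916
  0.0605 kmol = 0.0605 × 10³ mol = 60.5
  0.079 kmol = 0.079 × 10³ mol = 79
Sum: 916 + 60.5 + 79 = 1055.5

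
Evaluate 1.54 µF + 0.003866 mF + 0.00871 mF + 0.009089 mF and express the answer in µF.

23.205 µF

In µF:
  1.54 µF → 1.54
  0.003866 mF = 0.003866e3 µF = 3.866
  0.00871 mF = 0.00871e3 µF = 8.71
  0.009089 mF = 0.009089e3 µF = 9.089
Sum: 1.54 + 3.866 + 8.71 + 9.089 = 23.205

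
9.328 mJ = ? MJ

milli = 1e-3, mega = 1e6; factor is 1e-9.
9.328 × 1e-9 = 0.000000009328

0.000000009328 MJ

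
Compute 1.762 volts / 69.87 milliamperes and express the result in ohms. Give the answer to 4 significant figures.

25.22 ohms

(1.762) / (69.87 × 10⁻³) = 0.0252183 × 10³ Ω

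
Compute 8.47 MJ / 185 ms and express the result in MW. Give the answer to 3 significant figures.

(8.47 × 10^6) / (185 × 10^-3) = 0.045784 × 10^9 W

45.8 MW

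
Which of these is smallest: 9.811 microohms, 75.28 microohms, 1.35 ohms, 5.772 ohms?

9.811 microohms

9.811 microohms = 0.000009811 ohms
75.28 microohms = 0.00007528 ohms
1.35 ohms = 1.35 ohms
5.772 ohms = 5.772 ohms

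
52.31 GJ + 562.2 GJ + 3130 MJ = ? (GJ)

617.64 GJ

In GJ:
  52.31 GJ → 52.31
  562.2 GJ → 562.2
  3130 MJ = 3130 × 10⁻³ GJ = 3.13
Sum: 52.31 + 562.2 + 3.13 = 617.64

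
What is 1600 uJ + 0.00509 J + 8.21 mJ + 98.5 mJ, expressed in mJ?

In mJ:
  1600 uJ = 1600 × 10⁻³ mJ = 1.6
  0.00509 J = 0.00509 × 10³ mJ = 5.09
  8.21 mJ → 8.21
  98.5 mJ → 98.5
Sum: 1.6 + 5.09 + 8.21 + 98.5 = 113.4

113.4 mJ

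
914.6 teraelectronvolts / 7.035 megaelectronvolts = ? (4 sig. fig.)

130000000

(914.6 × 10¹²) / (7.035 × 10⁶) = 130.01 × 10⁶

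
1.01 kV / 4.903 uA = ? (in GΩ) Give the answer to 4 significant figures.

0.2060 GΩ

(1.01 × 10³) / (4.903 × 10⁻⁶) = 0.205996 × 10⁹ Ω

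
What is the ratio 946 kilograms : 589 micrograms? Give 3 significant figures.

1610000000

(946e3) / (589e-6) = 1.606e9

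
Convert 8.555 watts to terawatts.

0.000000000008555 terawatts

(no prefix) = 10⁰, tera = 10¹²; factor is 10⁻¹².
8.555 × 10⁻¹² = 0.000000000008555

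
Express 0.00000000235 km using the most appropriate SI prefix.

2.35 μm

= 2.35 × 10^-6 m; 10^-6 is micro.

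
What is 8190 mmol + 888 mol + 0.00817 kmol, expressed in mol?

In mol:
  8190 mmol = 8190 × 10^-3 mol = 8.19
  888 mol → 888
  0.00817 kmol = 0.00817 × 10^3 mol = 8.17
Sum: 8.19 + 888 + 8.17 = 904.36

904.36 mol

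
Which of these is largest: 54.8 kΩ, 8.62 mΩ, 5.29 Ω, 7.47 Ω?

54.8 kΩ

54.8 kΩ = 54800 Ω
8.62 mΩ = 0.00862 Ω
5.29 Ω = 5.29 Ω
7.47 Ω = 7.47 Ω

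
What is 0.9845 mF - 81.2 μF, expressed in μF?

In μF:
  0.9845 mF = 0.9845 × 10³ μF = 984.5
  81.2 μF → 81.2
Difference: 984.5 - 81.2 = 903.3

903.3 μF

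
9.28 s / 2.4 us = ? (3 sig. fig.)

3870000

(9.28) / (2.4e-6) = 3.867e6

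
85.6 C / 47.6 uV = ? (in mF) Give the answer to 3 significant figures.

(85.6) / (47.6 × 10^-6) = 1.7983 × 10^6 F

1800000000 mF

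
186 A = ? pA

186000000000000 pA

(no prefix) = 10⁰, pico = 10⁻¹²; factor is 10¹².
186 × 10¹² = 186000000000000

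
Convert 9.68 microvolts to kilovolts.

micro = 10⁻⁶, kilo = 10³; factor is 10⁻⁹.
9.68 × 10⁻⁹ = 0.00000000968

0.00000000968 kilovolts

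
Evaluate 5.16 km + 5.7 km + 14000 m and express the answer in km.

In km:
  5.16 km → 5.16
  5.7 km → 5.7
  14000 m = 14000e-3 km = 14
Sum: 5.16 + 5.7 + 14 = 24.86

24.86 km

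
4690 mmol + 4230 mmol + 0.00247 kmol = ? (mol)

In mol:
  4690 mmol = 4690 × 10⁻³ mol = 4.69
  4230 mmol = 4230 × 10⁻³ mol = 4.23
  0.00247 kmol = 0.00247 × 10³ mol = 2.47
Sum: 4.69 + 4.23 + 2.47 = 11.39

11.39 mol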